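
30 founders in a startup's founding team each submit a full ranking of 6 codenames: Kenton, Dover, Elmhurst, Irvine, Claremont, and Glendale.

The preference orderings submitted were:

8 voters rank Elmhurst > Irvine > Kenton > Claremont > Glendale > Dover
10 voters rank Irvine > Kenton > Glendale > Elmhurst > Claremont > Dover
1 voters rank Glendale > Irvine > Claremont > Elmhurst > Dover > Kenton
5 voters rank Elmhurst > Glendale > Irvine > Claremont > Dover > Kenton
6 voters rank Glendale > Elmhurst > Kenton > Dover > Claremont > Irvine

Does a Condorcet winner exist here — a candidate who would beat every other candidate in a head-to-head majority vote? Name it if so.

Head-to-head results (30 voters total):
Kenton vs Dover: Kenton wins 24–6.
Kenton vs Elmhurst: Elmhurst wins 20–10.
Kenton vs Irvine: Irvine wins 24–6.
Kenton vs Claremont: Kenton wins 24–6.
Kenton vs Glendale: Kenton wins 18–12.
Dover vs Elmhurst: Elmhurst wins 30–0.
Dover vs Irvine: Irvine wins 24–6.
Dover vs Claremont: Claremont wins 24–6.
Dover vs Glendale: Glendale wins 30–0.
Elmhurst vs Irvine: Elmhurst wins 19–11.
Elmhurst vs Claremont: Elmhurst wins 29–1.
Elmhurst vs Glendale: Glendale wins 17–13.
Irvine vs Claremont: Irvine wins 24–6.
Irvine vs Glendale: Irvine wins 18–12.
Claremont vs Glendale: Glendale wins 22–8.
No candidate beats all others: Kenton beats Glendale beats Elmhurst beats Kenton, a majority cycle.

There is no Condorcet winner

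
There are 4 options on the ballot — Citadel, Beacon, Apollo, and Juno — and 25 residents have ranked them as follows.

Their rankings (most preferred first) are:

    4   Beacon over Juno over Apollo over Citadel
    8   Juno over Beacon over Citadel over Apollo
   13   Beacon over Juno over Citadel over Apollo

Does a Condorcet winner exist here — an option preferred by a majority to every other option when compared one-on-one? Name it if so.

Beacon

Head-to-head results (25 voters total):
Citadel vs Beacon: Beacon wins 25–0.
Citadel vs Apollo: Citadel wins 21–4.
Citadel vs Juno: Juno wins 25–0.
Beacon vs Apollo: Beacon wins 25–0.
Beacon vs Juno: Beacon wins 17–8.
Apollo vs Juno: Juno wins 25–0.
Beacon beats each rival — Citadel (25–0), Apollo (25–0), Juno (17–8) — so Beacon is the Condorcet winner.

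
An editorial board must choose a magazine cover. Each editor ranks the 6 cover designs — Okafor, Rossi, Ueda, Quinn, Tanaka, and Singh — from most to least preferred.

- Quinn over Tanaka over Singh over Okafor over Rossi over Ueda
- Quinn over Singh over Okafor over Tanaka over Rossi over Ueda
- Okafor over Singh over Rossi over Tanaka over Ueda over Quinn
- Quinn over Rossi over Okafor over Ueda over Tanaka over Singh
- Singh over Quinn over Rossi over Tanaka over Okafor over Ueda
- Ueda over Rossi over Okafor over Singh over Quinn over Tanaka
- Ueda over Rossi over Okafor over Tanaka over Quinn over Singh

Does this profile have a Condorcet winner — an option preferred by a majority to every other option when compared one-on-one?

Head-to-head results (7 voters total):
Okafor vs Rossi: Rossi wins 4–3.
Okafor vs Ueda: Okafor wins 5–2.
Okafor vs Quinn: Quinn wins 4–3.
Okafor vs Tanaka: Okafor wins 5–2.
Okafor vs Singh: Okafor wins 4–3.
Rossi vs Ueda: Rossi wins 5–2.
Rossi vs Quinn: Quinn wins 4–3.
Rossi vs Tanaka: Rossi wins 5–2.
Rossi vs Singh: Singh wins 4–3.
Ueda vs Quinn: Quinn wins 4–3.
Ueda vs Tanaka: Tanaka wins 4–3.
Ueda vs Singh: Singh wins 4–3.
Quinn vs Tanaka: Quinn wins 5–2.
Quinn vs Singh: Quinn wins 4–3.
Tanaka vs Singh: Singh wins 4–3.
Quinn beats each rival — Okafor (4–3), Rossi (4–3), Ueda (4–3), Tanaka (5–2), Singh (4–3) — so Quinn is the Condorcet winner.

Yes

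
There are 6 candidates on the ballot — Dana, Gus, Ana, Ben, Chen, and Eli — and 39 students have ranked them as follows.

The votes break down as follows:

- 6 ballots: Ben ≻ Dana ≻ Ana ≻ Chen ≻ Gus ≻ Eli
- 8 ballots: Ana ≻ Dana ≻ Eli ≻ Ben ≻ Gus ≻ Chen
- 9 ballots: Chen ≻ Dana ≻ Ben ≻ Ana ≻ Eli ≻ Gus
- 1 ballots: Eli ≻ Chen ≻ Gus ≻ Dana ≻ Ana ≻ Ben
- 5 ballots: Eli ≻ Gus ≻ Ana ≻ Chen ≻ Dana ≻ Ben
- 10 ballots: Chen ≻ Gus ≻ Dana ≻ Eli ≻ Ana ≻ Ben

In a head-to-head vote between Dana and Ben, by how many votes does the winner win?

27

Ballots ranking Dana above Ben: 8+9+1+5+10 = 33.
Ballots ranking Ben above Dana: 6.
Dana wins 33–6, a margin of 27.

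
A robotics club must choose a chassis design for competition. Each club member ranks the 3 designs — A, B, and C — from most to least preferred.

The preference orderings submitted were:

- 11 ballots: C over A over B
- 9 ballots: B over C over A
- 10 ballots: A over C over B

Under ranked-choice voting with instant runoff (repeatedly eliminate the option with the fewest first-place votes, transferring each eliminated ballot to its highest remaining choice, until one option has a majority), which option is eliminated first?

B

Round 1: C 11, A 10, B 9. B has the fewest and is eliminated.
Round 2: C 20, A 10. C has a majority.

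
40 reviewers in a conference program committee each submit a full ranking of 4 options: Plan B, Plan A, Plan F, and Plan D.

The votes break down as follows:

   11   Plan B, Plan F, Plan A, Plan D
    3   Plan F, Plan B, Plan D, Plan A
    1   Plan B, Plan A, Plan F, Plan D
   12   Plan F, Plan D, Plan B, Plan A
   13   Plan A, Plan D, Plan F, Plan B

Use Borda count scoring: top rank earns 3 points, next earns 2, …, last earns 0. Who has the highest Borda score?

Borda scores:
  Plan B: 11·3 + 3·2 + 3 + 12·1 + 13·0 = 54
  Plan A: 11·1 + 3·0 + 2 + 12·0 + 13·3 = 52
  Plan F: 11·2 + 3·3 + 1 + 12·3 + 13·1 = 81
  Plan D: 11·0 + 3·1 + 0 + 12·2 + 13·2 = 53
Plan F has the highest total.

Plan F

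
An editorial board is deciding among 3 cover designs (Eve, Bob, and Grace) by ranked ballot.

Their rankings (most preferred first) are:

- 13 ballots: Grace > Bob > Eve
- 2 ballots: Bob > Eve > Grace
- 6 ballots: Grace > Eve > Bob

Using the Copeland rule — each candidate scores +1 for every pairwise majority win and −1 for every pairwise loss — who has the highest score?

Pairwise results:
  Eve vs Bob: Bob wins 15–6.
  Eve vs Grace: Grace wins 19–2.
  Bob vs Grace: Grace wins 19–2.
Copeland scores (wins − losses):
  Eve: 0 − 2 = -2
  Bob: 1 − 1 = 0
  Grace: 2 − 0 = 2
Grace has the best Copeland score.

Grace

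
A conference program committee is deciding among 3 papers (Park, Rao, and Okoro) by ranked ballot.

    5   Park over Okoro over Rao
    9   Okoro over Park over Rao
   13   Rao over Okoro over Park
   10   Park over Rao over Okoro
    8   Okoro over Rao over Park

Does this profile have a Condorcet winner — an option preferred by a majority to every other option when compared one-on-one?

Head-to-head results (45 voters total):
Park vs Rao: Park wins 24–21.
Park vs Okoro: Okoro wins 30–15.
Rao vs Okoro: Rao wins 23–22.
No candidate beats all others: Park beats Rao beats Okoro beats Park, a majority cycle.

No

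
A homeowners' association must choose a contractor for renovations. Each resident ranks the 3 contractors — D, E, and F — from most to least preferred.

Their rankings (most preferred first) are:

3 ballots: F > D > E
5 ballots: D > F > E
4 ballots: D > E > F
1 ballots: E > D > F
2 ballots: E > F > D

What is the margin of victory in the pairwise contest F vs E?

Ballots ranking F above E: 3+5 = 8.
Ballots ranking E above F: 4+1+2 = 7.
F wins 8–7, a margin of 1.

1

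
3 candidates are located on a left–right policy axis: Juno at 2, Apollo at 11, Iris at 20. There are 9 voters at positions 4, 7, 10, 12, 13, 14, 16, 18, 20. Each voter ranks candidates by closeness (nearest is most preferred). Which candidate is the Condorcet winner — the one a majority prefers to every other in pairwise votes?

With single-peaked preferences on a line, the Condorcet winner is the candidate closest to the median voter.
The median voter (position 13) is closest to Apollo at 11.
Check: Apollo vs Iris — voters closer to Apollo: 6 of 9.

Apollo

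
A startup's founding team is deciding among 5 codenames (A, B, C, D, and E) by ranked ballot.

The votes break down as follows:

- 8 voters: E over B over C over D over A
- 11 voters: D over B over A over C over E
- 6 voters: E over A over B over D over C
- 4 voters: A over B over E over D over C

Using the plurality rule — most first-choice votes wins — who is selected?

E

First-place vote totals:
  A: 4
  B: 0
  C: 0
  D: 11
  E: 14
E has the most first-place votes.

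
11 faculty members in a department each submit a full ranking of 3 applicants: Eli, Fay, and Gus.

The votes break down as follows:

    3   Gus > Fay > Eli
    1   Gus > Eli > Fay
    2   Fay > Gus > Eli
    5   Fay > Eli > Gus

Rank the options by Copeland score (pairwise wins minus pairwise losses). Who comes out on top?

Pairwise results:
  Eli vs Fay: Fay wins 10–1.
  Eli vs Gus: Gus wins 6–5.
  Fay vs Gus: Fay wins 7–4.
Copeland scores (wins − losses):
  Eli: 0 − 2 = -2
  Fay: 2 − 0 = 2
  Gus: 1 − 1 = 0
Fay has the best Copeland score.

Fay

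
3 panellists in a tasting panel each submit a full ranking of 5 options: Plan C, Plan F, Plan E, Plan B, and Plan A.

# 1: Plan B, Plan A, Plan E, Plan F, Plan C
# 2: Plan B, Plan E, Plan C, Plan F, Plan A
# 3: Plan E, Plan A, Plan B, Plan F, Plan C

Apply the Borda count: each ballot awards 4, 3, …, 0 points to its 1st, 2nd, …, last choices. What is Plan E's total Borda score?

Borda scores:
  Plan C: 0 + 2 + 0 = 2
  Plan F: 1 + 1 + 1 = 3
  Plan E: 2 + 3 + 4 = 9
  Plan B: 4 + 4 + 2 = 10
  Plan A: 3 + 0 + 3 = 6

9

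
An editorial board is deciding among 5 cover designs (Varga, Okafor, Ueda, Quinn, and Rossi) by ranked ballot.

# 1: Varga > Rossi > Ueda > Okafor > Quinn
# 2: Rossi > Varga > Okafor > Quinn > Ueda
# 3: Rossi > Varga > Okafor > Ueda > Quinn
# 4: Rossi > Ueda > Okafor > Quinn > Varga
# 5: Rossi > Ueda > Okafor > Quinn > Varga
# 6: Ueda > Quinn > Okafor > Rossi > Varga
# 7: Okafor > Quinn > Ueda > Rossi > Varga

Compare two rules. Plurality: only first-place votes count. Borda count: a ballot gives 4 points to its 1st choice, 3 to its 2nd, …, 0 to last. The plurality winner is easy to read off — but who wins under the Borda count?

Rossi

Plurality first-place counts: Varga 1, Okafor 1, Ueda 1, Quinn 0, Rossi 4 → Rossi.
Borda totals: Varga 10, Okafor 15, Ueda 15, Quinn 9, Rossi 21 → Rossi.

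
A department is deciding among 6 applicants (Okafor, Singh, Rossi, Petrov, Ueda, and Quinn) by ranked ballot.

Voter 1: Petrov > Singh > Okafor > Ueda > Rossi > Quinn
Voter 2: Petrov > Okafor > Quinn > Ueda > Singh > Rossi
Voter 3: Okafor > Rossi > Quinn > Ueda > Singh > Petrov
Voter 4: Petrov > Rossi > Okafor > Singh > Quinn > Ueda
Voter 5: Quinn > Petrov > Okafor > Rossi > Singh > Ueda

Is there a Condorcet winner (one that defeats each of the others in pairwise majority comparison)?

Yes

Head-to-head results (5 voters total):
Okafor vs Singh: Okafor wins 4–1.
Okafor vs Rossi: Okafor wins 4–1.
Okafor vs Petrov: Petrov wins 4–1.
Okafor vs Ueda: Okafor wins 5–0.
Okafor vs Quinn: Okafor wins 4–1.
Singh vs Rossi: Rossi wins 3–2.
Singh vs Petrov: Petrov wins 4–1.
Singh vs Ueda: Singh wins 3–2.
Singh vs Quinn: Quinn wins 3–2.
Rossi vs Petrov: Petrov wins 4–1.
Rossi vs Ueda: Rossi wins 3–2.
Rossi vs Quinn: Rossi wins 3–2.
Petrov vs Ueda: Petrov wins 4–1.
Petrov vs Quinn: Petrov wins 3–2.
Ueda vs Quinn: Quinn wins 4–1.
Petrov beats each rival — Okafor (4–1), Singh (4–1), Rossi (4–1), Ueda (4–1), Quinn (3–2) — so Petrov is the Condorcet winner.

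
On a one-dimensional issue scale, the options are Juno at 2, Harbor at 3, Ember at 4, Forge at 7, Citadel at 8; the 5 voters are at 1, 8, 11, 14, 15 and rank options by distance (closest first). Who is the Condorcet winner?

Citadel

With single-peaked preferences on a line, the Condorcet winner is the candidate closest to the median voter.
The median voter (position 11) is closest to Citadel at 8.
Check: Citadel vs Ember — voters closer to Citadel: 4 of 5.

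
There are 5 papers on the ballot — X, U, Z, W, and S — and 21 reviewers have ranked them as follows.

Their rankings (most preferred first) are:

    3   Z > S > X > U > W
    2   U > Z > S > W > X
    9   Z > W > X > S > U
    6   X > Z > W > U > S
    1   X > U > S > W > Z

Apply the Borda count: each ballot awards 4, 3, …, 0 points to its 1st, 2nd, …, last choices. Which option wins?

Z

Borda scores:
  X: 3·2 + 2·0 + 9·2 + 6·4 + 4 = 52
  U: 3·1 + 2·4 + 9·0 + 6·1 + 3 = 20
  Z: 3·4 + 2·3 + 9·4 + 6·3 + 0 = 72
  W: 3·0 + 2·1 + 9·3 + 6·2 + 1 = 42
  S: 3·3 + 2·2 + 9·1 + 6·0 + 2 = 24
Z has the highest total.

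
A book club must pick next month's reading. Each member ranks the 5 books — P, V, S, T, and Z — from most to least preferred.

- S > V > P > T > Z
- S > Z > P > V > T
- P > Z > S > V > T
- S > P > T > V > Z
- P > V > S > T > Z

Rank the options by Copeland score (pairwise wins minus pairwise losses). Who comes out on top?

Pairwise results:
  P vs V: P wins 4–1.
  P vs S: S wins 3–2.
  P vs T: P wins 5–0.
  P vs Z: P wins 4–1.
  V vs S: S wins 4–1.
  V vs T: V wins 4–1.
  V vs Z: V wins 3–2.
  S vs T: S wins 5–0.
  S vs Z: S wins 4–1.
  T vs Z: T wins 3–2.
Copeland scores (wins − losses):
  P: 3 − 1 = 2
  V: 2 − 2 = 0
  S: 4 − 0 = 4
  T: 1 − 3 = -2
  Z: 0 − 4 = -4
S has the best Copeland score.

S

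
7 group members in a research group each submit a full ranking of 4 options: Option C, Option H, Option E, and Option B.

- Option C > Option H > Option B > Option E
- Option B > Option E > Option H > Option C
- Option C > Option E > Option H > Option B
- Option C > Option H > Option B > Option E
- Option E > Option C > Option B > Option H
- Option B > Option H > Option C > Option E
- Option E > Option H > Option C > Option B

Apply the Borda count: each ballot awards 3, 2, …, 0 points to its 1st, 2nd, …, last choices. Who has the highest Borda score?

Borda scores:
  Option C: 3 + 0 + 3 + 3 + 2 + 1 + 1 = 13
  Option H: 2 + 1 + 1 + 2 + 0 + 2 + 2 = 10
  Option E: 0 + 2 + 2 + 0 + 3 + 0 + 3 = 10
  Option B: 1 + 3 + 0 + 1 + 1 + 3 + 0 = 9
Option C has the highest total.

Option C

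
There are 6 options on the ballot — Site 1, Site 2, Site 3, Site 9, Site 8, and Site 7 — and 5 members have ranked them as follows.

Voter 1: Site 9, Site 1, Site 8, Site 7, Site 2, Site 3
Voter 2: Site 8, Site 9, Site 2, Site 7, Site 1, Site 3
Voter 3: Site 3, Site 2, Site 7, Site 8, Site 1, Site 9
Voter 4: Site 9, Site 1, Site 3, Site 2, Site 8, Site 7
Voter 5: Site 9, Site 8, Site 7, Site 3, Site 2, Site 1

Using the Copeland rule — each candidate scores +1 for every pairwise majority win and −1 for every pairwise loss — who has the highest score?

Site 9

Pairwise results:
  Site 1 vs Site 2: Site 2 wins 3–2.
  Site 1 vs Site 3: Site 1 wins 3–2.
  Site 1 vs Site 9: Site 9 wins 4–1.
  Site 1 vs Site 8: Site 8 wins 3–2.
  Site 1 vs Site 7: Site 7 wins 3–2.
  Site 2 vs Site 3: Site 3 wins 3–2.
  Site 2 vs Site 9: Site 9 wins 4–1.
  Site 2 vs Site 8: Site 8 wins 3–2.
  Site 2 vs Site 7: Site 2 wins 3–2.
  Site 3 vs Site 9: Site 9 wins 4–1.
  Site 3 vs Site 8: Site 8 wins 3–2.
  Site 3 vs Site 7: Site 7 wins 3–2.
  Site 9 vs Site 8: Site 9 wins 3–2.
  Site 9 vs Site 7: Site 9 wins 4–1.
  Site 8 vs Site 7: Site 8 wins 4–1.
Copeland scores (wins − losses):
  Site 1: 1 − 4 = -3
  Site 2: 2 − 3 = -1
  Site 3: 1 − 4 = -3
  Site 9: 5 − 0 = 5
  Site 8: 4 − 1 = 3
  Site 7: 2 − 3 = -1
Site 9 has the best Copeland score.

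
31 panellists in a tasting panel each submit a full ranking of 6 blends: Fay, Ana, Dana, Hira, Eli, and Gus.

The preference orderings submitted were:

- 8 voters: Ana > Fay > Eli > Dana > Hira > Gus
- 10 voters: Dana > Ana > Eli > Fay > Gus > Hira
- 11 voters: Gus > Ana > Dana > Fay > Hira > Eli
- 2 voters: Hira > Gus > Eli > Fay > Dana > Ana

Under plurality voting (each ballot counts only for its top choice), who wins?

First-place vote totals:
  Fay: 0
  Ana: 8
  Dana: 10
  Hira: 2
  Eli: 0
  Gus: 11
Gus has the most first-place votes.

Gus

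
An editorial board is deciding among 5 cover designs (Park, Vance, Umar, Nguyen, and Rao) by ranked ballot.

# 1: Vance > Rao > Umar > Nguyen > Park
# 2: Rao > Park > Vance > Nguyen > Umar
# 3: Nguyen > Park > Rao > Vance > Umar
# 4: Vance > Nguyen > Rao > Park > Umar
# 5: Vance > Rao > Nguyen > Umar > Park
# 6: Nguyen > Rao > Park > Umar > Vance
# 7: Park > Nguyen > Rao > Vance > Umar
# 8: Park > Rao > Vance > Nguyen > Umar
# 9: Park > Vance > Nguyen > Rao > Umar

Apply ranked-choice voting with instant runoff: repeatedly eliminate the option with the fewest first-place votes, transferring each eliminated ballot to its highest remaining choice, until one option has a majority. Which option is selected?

Round 1: Park 3, Vance 3, Nguyen 2, Rao 1, Umar 0. Umar has the fewest and is eliminated.
Round 2: Park 3, Vance 3, Nguyen 2, Rao 1. Rao has the fewest and is eliminated.
Round 3: Park 4, Vance 3, Nguyen 2. Nguyen has the fewest and is eliminated.
Round 4: Park 6, Vance 3. Park has a majority.

Park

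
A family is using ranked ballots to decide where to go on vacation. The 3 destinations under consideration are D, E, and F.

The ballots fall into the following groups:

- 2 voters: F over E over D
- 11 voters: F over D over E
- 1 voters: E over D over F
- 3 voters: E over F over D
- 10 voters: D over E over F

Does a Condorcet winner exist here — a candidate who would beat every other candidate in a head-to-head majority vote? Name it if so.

None — there is no Condorcet winner

Head-to-head results (27 voters total):
D vs E: D wins 21–6.
D vs F: F wins 16–11.
E vs F: E wins 14–13.
No candidate beats all others: D beats E beats F beats D, a majority cycle.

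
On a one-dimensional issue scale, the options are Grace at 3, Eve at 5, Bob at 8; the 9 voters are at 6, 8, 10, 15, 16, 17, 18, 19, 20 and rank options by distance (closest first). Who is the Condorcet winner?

With single-peaked preferences on a line, the Condorcet winner is the candidate closest to the median voter.
The median voter (position 16) is closest to Bob at 8.
Check: Bob vs Grace — voters closer to Bob: 9 of 9.

Bob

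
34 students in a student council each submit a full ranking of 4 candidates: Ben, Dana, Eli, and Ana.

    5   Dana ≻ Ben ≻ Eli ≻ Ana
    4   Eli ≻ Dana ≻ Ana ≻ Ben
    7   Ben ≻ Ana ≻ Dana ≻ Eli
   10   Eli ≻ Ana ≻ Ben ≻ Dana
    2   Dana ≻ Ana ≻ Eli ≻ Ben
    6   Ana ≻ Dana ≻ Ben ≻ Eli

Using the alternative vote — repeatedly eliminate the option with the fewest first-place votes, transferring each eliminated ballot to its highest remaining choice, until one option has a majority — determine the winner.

Round 1: Eli 14, Ben 7, Dana 7, Ana 6. Ana has the fewest and is eliminated.
Round 2: Eli 14, Dana 13, Ben 7. Ben has the fewest and is eliminated.
Round 3: Dana 20, Eli 14. Dana has a majority.

Dana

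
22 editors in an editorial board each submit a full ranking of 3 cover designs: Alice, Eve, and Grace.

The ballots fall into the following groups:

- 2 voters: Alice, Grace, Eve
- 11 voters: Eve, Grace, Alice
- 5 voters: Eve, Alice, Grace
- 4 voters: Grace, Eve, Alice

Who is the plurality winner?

First-place vote totals:
  Alice: 2
  Eve: 16
  Grace: 4
Eve has the most first-place votes.

Eve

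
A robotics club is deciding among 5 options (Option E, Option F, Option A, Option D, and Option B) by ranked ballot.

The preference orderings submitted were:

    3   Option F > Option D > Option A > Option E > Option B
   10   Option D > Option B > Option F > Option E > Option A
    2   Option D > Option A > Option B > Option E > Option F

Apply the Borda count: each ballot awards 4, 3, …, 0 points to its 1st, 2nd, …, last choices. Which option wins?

Option D

Borda scores:
  Option E: 3·1 + 10·1 + 2·1 = 15
  Option F: 3·4 + 10·2 + 2·0 = 32
  Option A: 3·2 + 10·0 + 2·3 = 12
  Option D: 3·3 + 10·4 + 2·4 = 57
  Option B: 3·0 + 10·3 + 2·2 = 34
Option D has the highest total.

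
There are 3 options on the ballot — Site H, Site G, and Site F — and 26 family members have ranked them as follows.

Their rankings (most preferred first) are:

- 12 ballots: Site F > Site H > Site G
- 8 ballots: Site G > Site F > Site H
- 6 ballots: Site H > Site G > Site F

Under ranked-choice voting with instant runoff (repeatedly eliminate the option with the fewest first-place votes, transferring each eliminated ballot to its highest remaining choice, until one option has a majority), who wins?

Round 1: Site F 12, Site G 8, Site H 6. Site H has the fewest and is eliminated.
Round 2: Site G 14, Site F 12. Site G has a majority.

Site G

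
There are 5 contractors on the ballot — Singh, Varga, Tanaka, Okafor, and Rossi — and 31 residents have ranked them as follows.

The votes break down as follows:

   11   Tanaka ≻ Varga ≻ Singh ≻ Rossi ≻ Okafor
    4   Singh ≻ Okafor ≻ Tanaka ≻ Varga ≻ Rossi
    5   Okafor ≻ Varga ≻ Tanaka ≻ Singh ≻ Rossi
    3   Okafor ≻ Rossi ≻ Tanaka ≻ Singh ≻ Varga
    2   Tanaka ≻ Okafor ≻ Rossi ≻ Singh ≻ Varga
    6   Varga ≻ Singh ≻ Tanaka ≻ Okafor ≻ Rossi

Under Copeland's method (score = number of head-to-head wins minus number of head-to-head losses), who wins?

Tanaka

Pairwise results:
  Singh vs Varga: Varga wins 22–9.
  Singh vs Tanaka: Tanaka wins 21–10.
  Singh vs Okafor: Singh wins 21–10.
  Singh vs Rossi: Singh wins 26–5.
  Varga vs Tanaka: Tanaka wins 20–11.
  Varga vs Okafor: Varga wins 17–14.
  Varga vs Rossi: Varga wins 26–5.
  Tanaka vs Okafor: Tanaka wins 19–12.
  Tanaka vs Rossi: Tanaka wins 28–3.
  Okafor vs Rossi: Okafor wins 20–11.
Copeland scores (wins − losses):
  Singh: 2 − 2 = 0
  Varga: 3 − 1 = 2
  Tanaka: 4 − 0 = 4
  Okafor: 1 − 3 = -2
  Rossi: 0 − 4 = -4
Tanaka has the best Copeland score.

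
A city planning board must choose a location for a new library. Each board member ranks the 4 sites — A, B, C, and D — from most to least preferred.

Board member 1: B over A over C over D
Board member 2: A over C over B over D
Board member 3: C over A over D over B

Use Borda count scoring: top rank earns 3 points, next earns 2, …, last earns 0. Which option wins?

Borda scores:
  A: 2 + 3 + 2 = 7
  B: 3 + 1 + 0 = 4
  C: 1 + 2 + 3 = 6
  D: 0 + 0 + 1 = 1
A has the highest total.

A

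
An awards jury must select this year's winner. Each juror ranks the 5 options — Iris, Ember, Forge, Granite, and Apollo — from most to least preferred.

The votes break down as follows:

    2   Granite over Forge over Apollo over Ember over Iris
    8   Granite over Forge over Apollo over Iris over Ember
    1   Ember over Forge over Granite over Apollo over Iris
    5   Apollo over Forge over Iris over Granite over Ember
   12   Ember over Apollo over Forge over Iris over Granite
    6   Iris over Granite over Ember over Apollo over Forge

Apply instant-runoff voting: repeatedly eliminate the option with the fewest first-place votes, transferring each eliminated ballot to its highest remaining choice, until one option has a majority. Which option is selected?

Round 1: Ember 13, Granite 10, Iris 6, Apollo 5, Forge 0. Forge has the fewest and is eliminated.
Round 2: Ember 13, Granite 10, Iris 6, Apollo 5. Apollo has the fewest and is eliminated.
Round 3: Ember 13, Iris 11, Granite 10. Granite has the fewest and is eliminated.
Round 4: Iris 19, Ember 15. Iris has a majority.

Iris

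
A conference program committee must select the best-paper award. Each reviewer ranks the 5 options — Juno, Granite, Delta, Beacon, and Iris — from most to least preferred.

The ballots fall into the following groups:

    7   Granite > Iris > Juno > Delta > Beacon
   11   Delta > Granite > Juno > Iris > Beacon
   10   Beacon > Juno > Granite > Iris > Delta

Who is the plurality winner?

Delta

First-place vote totals:
  Juno: 0
  Granite: 7
  Delta: 11
  Beacon: 10
  Iris: 0
Delta has the most first-place votes.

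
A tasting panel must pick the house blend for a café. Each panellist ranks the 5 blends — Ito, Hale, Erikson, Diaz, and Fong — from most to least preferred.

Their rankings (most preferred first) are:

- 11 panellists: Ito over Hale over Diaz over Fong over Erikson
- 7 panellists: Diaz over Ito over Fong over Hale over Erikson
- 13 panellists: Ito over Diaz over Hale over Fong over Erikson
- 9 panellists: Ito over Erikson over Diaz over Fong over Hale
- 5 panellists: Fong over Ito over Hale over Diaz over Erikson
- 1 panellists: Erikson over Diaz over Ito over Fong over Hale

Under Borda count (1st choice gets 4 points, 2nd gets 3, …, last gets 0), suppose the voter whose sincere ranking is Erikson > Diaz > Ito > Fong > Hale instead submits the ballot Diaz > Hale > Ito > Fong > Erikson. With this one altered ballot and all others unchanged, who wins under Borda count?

Ito

Borda totals with the altered ballot: Ito 170, Hale 79, Erikson 27, Diaz 116, Fong 68.
The winner is unchanged: still Ito.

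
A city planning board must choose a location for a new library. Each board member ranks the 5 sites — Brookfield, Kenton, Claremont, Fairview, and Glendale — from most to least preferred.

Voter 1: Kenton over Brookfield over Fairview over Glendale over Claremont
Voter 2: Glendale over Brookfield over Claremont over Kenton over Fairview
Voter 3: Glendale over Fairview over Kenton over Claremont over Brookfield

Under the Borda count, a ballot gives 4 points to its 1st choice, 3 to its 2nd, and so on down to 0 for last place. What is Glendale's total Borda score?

9

Borda scores:
  Brookfield: 3 + 3 + 0 = 6
  Kenton: 4 + 1 + 2 = 7
  Claremont: 0 + 2 + 1 = 3
  Fairview: 2 + 0 + 3 = 5
  Glendale: 1 + 4 + 4 = 9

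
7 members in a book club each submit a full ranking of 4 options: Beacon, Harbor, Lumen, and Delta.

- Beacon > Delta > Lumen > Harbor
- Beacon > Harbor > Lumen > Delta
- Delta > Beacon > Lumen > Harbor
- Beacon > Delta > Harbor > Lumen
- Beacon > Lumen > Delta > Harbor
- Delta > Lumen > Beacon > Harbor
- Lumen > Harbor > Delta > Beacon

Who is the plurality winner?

First-place vote totals:
  Beacon: 4
  Harbor: 0
  Lumen: 1
  Delta: 2
Beacon has the most first-place votes.

Beacon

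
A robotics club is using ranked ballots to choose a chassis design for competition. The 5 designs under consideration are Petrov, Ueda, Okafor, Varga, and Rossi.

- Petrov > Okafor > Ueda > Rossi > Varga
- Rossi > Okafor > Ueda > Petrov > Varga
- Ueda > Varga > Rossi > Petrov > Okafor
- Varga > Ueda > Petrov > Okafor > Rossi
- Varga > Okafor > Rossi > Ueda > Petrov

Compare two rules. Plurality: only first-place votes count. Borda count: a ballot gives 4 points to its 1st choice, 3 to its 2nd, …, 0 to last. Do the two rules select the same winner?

No

Plurality first-place counts: Petrov 1, Ueda 1, Okafor 0, Varga 2, Rossi 1 → Varga.
Borda totals: Petrov 8, Ueda 12, Okafor 10, Varga 11, Rossi 9 → Ueda.
The two rules disagree: plurality picks Varga, Borda picks Ueda.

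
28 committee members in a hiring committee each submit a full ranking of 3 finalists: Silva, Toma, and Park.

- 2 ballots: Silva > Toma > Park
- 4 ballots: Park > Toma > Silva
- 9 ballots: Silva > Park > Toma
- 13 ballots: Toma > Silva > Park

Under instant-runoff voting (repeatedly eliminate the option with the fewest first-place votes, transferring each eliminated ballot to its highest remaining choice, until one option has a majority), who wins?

Toma

Round 1: Toma 13, Silva 11, Park 4. Park has the fewest and is eliminated.
Round 2: Toma 17, Silva 11. Toma has a majority.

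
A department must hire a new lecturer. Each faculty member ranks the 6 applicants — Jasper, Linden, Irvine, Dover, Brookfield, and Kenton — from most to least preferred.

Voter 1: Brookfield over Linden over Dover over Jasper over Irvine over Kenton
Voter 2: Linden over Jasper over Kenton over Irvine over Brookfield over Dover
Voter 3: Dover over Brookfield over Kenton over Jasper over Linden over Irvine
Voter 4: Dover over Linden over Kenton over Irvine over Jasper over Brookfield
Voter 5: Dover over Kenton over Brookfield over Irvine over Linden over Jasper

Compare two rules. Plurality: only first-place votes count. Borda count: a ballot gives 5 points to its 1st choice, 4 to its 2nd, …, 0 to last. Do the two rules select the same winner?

Yes

Plurality first-place counts: Jasper 0, Linden 1, Irvine 0, Dover 3, Brookfield 1, Kenton 0 → Dover.
Borda totals: Jasper 9, Linden 15, Irvine 7, Dover 18, Brookfield 13, Kenton 13 → Dover.
The two rules agree on Dover.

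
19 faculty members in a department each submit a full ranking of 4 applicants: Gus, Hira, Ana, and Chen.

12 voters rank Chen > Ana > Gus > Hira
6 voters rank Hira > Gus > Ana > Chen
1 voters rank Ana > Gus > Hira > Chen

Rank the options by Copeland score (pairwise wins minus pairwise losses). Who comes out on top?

Pairwise results:
  Gus vs Hira: Gus wins 13–6.
  Gus vs Ana: Ana wins 13–6.
  Gus vs Chen: Chen wins 12–7.
  Hira vs Ana: Ana wins 13–6.
  Hira vs Chen: Chen wins 12–7.
  Ana vs Chen: Chen wins 12–7.
Copeland scores (wins − losses):
  Gus: 1 − 2 = -1
  Hira: 0 − 3 = -3
  Ana: 2 − 1 = 1
  Chen: 3 − 0 = 3
Chen has the best Copeland score.

Chen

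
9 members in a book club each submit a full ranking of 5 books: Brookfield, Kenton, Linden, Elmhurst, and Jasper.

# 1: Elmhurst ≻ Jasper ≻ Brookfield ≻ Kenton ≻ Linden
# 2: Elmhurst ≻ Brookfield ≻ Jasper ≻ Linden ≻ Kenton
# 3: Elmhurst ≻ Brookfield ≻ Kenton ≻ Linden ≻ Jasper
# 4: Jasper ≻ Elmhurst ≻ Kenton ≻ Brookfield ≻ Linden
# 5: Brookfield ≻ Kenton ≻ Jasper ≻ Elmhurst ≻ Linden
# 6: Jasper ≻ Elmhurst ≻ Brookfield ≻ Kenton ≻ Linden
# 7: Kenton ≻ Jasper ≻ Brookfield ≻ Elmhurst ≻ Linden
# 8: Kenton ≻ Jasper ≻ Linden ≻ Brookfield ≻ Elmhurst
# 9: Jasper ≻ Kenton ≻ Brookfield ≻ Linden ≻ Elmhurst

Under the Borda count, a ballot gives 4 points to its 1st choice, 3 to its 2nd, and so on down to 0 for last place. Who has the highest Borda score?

Jasper

Borda scores:
  Brookfield: 2 + 3 + 3 + 1 + 4 + 2 + 2 + 1 + 2 = 20
  Kenton: 1 + 0 + 2 + 2 + 3 + 1 + 4 + 4 + 3 = 20
  Linden: 0 + 1 + 1 + 0 + 0 + 0 + 0 + 2 + 1 = 5
  Elmhurst: 4 + 4 + 4 + 3 + 1 + 3 + 1 + 0 + 0 = 20
  Jasper: 3 + 2 + 0 + 4 + 2 + 4 + 3 + 3 + 4 = 25
Jasper has the highest total.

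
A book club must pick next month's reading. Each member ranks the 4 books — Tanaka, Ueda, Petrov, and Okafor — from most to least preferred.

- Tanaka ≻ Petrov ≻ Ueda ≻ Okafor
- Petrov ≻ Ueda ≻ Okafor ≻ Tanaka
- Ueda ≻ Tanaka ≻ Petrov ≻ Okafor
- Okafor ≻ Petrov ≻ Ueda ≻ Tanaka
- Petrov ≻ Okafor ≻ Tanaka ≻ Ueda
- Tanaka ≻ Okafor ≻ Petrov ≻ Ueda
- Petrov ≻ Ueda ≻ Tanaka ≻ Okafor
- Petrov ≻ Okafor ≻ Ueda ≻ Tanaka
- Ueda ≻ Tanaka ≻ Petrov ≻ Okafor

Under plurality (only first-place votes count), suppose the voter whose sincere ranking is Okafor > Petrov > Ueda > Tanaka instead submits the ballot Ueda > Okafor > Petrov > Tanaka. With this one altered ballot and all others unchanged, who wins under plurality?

First-place totals with the altered ballot: Tanaka 2, Ueda 3, Petrov 4, Okafor 0.
The winner is unchanged: still Petrov.

Petrov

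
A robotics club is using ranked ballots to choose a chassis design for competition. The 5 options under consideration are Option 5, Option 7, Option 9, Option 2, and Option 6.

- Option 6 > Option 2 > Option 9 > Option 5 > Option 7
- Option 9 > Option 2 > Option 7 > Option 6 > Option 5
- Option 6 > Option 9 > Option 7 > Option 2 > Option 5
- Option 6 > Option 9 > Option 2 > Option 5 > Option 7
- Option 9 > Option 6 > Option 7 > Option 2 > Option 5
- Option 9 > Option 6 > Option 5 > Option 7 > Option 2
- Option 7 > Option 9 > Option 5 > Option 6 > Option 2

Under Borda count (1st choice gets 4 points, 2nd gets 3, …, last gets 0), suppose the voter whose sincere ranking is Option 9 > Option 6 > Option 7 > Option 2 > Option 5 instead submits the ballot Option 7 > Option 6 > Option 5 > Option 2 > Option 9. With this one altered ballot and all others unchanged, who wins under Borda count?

Borda totals with the altered ballot: Option 5 8, Option 7 13, Option 9 19, Option 2 10, Option 6 20.
The switch changes the winner from Option 9 to Option 6.

Option 6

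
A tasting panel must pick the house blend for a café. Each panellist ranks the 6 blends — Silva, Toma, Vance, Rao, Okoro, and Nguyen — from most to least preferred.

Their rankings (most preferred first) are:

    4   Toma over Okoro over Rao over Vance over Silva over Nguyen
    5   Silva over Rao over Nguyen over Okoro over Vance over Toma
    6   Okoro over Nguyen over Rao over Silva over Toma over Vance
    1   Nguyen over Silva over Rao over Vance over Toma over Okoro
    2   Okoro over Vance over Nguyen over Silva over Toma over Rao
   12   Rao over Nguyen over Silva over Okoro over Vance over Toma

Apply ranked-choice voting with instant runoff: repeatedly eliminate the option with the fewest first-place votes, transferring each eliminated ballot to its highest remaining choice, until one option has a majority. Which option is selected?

Rao

Round 1: Rao 12, Okoro 8, Silva 5, Toma 4, Nguyen 1, Vance 0. Vance has the fewest and is eliminated.
Round 2: Rao 12, Okoro 8, Silva 5, Toma 4, Nguyen 1. Nguyen has the fewest and is eliminated.
Round 3: Rao 12, Okoro 8, Silva 6, Toma 4. Toma has the fewest and is eliminated.
Round 4: Rao 12, Okoro 12, Silva 6. Silva has the fewest and is eliminated.
Round 5: Rao 18, Okoro 12. Rao has a majority.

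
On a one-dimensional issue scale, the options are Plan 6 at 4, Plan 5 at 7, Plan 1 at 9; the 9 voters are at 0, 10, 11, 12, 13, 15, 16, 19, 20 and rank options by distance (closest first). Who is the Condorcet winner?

Plan 1

With single-peaked preferences on a line, the Condorcet winner is the candidate closest to the median voter.
The median voter (position 13) is closest to Plan 1 at 9.
Check: Plan 1 vs Plan 6 — voters closer to Plan 1: 8 of 9.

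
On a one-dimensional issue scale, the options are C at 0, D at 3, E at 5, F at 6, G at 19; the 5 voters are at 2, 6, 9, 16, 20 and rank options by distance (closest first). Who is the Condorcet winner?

F

With single-peaked preferences on a line, the Condorcet winner is the candidate closest to the median voter.
The median voter (position 9) is closest to F at 6.
Check: F vs E — voters closer to F: 4 of 5.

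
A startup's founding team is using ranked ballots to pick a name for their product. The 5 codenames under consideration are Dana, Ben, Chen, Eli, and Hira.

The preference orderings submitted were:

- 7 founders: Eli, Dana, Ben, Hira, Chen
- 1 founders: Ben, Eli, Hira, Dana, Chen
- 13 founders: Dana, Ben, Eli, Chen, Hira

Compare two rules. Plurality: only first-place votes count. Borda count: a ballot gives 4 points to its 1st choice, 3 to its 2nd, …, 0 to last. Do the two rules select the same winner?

Yes

Plurality first-place counts: Dana 13, Ben 1, Chen 0, Eli 7, Hira 0 → Dana.
Borda totals: Dana 74, Ben 57, Chen 13, Eli 57, Hira 9 → Dana.
The two rules agree on Dana.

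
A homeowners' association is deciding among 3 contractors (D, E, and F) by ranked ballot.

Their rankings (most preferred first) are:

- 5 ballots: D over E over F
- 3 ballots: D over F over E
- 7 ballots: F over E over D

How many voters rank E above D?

Ballots ranking E above D: 7.
Ballots ranking D above E: 5+3 = 8.
So 7 of 15 voters prefer E to D.

7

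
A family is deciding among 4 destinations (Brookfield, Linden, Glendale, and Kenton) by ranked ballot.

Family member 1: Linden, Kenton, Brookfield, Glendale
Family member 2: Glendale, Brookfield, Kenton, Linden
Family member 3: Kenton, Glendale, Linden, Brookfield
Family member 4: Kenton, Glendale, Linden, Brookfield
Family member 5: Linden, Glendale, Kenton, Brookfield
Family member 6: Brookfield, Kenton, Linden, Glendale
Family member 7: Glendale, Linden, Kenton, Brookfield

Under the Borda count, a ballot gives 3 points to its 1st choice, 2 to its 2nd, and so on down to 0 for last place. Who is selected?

Kenton

Borda scores:
  Brookfield: 1 + 2 + 0 + 0 + 0 + 3 + 0 = 6
  Linden: 3 + 0 + 1 + 1 + 3 + 1 + 2 = 11
  Glendale: 0 + 3 + 2 + 2 + 2 + 0 + 3 = 12
  Kenton: 2 + 1 + 3 + 3 + 1 + 2 + 1 = 13
Kenton has the highest total.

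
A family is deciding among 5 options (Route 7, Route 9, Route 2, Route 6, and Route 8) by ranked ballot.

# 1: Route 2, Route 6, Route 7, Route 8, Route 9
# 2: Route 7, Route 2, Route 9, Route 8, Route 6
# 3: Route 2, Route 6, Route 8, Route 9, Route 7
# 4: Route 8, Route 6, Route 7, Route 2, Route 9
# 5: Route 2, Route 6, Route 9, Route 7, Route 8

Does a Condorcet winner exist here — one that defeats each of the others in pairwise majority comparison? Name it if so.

Head-to-head results (5 voters total):
Route 7 vs Route 9: Route 7 wins 3–2.
Route 7 vs Route 2: Route 2 wins 3–2.
Route 7 vs Route 6: Route 6 wins 4–1.
Route 7 vs Route 8: Route 7 wins 3–2.
Route 9 vs Route 2: Route 2 wins 5–0.
Route 9 vs Route 6: Route 6 wins 4–1.
Route 9 vs Route 8: Route 8 wins 3–2.
Route 2 vs Route 6: Route 2 wins 4–1.
Route 2 vs Route 8: Route 2 wins 4–1.
Route 6 vs Route 8: Route 6 wins 3–2.
Route 2 beats each rival — Route 7 (3–2), Route 9 (5–0), Route 6 (4–1), Route 8 (4–1) — so Route 2 is the Condorcet winner.

Route 2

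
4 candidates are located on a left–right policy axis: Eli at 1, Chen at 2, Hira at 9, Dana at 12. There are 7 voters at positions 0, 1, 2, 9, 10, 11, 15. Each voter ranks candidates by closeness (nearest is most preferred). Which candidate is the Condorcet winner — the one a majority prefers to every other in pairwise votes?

With single-peaked preferences on a line, the Condorcet winner is the candidate closest to the median voter.
The median voter (position 9) is closest to Hira at 9.
Check: Hira vs Dana — voters closer to Hira: 5 of 7.

Hira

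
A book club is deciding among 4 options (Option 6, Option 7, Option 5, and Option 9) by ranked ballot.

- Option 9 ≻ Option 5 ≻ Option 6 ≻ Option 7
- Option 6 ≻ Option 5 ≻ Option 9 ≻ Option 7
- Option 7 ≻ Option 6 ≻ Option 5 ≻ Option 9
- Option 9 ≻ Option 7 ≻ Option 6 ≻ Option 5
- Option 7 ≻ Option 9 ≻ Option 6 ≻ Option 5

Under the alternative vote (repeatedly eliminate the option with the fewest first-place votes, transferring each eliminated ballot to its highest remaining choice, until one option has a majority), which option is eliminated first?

Round 1: Option 7 2, Option 9 2, Option 6 1, Option 5 0. Option 5 has the fewest and is eliminated.
Round 2: Option 7 2, Option 9 2, Option 6 1. Option 6 has the fewest and is eliminated.
Round 3: Option 9 3, Option 7 2. Option 9 has a majority.

Option 5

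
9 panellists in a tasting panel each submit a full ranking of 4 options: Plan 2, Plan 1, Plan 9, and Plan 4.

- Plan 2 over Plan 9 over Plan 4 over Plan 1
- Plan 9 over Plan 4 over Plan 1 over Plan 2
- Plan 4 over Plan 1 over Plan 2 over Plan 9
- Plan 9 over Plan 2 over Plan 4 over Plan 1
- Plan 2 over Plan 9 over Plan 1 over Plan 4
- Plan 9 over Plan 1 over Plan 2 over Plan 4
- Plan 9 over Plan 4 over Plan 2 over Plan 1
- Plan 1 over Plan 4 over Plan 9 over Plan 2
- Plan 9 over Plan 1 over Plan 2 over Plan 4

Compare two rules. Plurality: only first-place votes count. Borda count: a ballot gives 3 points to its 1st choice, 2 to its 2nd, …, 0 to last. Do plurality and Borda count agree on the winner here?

Plurality first-place counts: Plan 2 2, Plan 1 1, Plan 9 5, Plan 4 1 → Plan 9.
Borda totals: Plan 2 12, Plan 1 11, Plan 9 20, Plan 4 11 → Plan 9.
The two rules agree on Plan 9.

Yes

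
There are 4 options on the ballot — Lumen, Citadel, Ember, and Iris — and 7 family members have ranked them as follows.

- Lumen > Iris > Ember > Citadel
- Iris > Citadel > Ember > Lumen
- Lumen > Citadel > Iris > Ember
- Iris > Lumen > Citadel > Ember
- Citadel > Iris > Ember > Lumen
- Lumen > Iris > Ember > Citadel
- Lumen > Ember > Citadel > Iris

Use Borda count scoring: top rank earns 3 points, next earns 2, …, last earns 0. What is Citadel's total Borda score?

Borda scores:
  Lumen: 3 + 0 + 3 + 2 + 0 + 3 + 3 = 14
  Citadel: 0 + 2 + 2 + 1 + 3 + 0 + 1 = 9
  Ember: 1 + 1 + 0 + 0 + 1 + 1 + 2 = 6
  Iris: 2 + 3 + 1 + 3 + 2 + 2 + 0 = 13

9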